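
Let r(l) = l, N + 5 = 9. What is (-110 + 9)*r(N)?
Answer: -404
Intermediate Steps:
N = 4 (N = -5 + 9 = 4)
(-110 + 9)*r(N) = (-110 + 9)*4 = -101*4 = -404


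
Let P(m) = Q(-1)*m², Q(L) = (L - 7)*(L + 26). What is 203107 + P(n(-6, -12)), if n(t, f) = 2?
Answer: 202307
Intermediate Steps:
Q(L) = (-7 + L)*(26 + L)
P(m) = -200*m² (P(m) = (-182 + (-1)² + 19*(-1))*m² = (-182 + 1 - 19)*m² = -200*m²)
203107 + P(n(-6, -12)) = 203107 - 200*2² = 203107 - 200*4 = 203107 - 800 = 202307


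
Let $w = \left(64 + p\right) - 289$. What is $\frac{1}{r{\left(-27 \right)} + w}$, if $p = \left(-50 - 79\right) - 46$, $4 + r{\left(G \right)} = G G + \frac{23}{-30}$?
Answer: $\frac{30}{9727} \approx 0.0030842$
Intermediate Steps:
$r{\left(G \right)} = - \frac{143}{30} + G^{2}$ ($r{\left(G \right)} = -4 + \left(G G + \frac{23}{-30}\right) = -4 + \left(G^{2} + 23 \left(- \frac{1}{30}\right)\right) = -4 + \left(G^{2} - \frac{23}{30}\right) = -4 + \left(- \frac{23}{30} + G^{2}\right) = - \frac{143}{30} + G^{2}$)
$p = -175$ ($p = -129 - 46 = -175$)
$w = -400$ ($w = \left(64 - 175\right) - 289 = -111 - 289 = -400$)
$\frac{1}{r{\left(-27 \right)} + w} = \frac{1}{\left(- \frac{143}{30} + \left(-27\right)^{2}\right) - 400} = \frac{1}{\left(- \frac{143}{30} + 729\right) - 400} = \frac{1}{\frac{21727}{30} - 400} = \frac{1}{\frac{9727}{30}} = \frac{30}{9727}$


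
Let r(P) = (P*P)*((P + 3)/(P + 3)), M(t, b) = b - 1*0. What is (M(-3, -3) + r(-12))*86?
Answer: 12126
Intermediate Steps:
M(t, b) = b (M(t, b) = b + 0 = b)
r(P) = P² (r(P) = P²*((3 + P)/(3 + P)) = P²*1 = P²)
(M(-3, -3) + r(-12))*86 = (-3 + (-12)²)*86 = (-3 + 144)*86 = 141*86 = 12126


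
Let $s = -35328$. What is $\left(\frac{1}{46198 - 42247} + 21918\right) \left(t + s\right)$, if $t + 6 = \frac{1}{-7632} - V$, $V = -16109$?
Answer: $- \frac{12706111743976819}{30154032} \approx -4.2137 \cdot 10^{8}$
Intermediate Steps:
$t = \frac{122898095}{7632}$ ($t = -6 + \left(\frac{1}{-7632} - -16109\right) = -6 + \left(- \frac{1}{7632} + 16109\right) = -6 + \frac{122943887}{7632} = \frac{122898095}{7632} \approx 16103.0$)
$\left(\frac{1}{46198 - 42247} + 21918\right) \left(t + s\right) = \left(\frac{1}{46198 - 42247} + 21918\right) \left(\frac{122898095}{7632} - 35328\right) = \left(\frac{1}{3951} + 21918\right) \left(- \frac{146725201}{7632}\right) = \frac{86598019}{3951} \left(- \frac{146725201}{7632}\right) = - \frac{12706111743976819}{30154032}$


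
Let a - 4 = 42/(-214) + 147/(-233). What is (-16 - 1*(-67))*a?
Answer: 4034202/24931 ≈ 161.81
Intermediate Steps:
a = 79102/24931 (a = 4 + (42/(-214) + 147/(-233)) = 4 + (42*(-1/214) + 147*(-1/233)) = 4 + (-21/107 - 147/233) = 4 - 20622/24931 = 79102/24931 ≈ 3.1728)
(-16 - 1*(-67))*a = (-16 - 1*(-67))*(79102/24931) = (-16 + 67)*(79102/24931) = 51*(79102/24931) = 4034202/24931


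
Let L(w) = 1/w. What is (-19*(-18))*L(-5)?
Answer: -342/5 ≈ -68.400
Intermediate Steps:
(-19*(-18))*L(-5) = -19*(-18)/(-5) = 342*(-⅕) = -342/5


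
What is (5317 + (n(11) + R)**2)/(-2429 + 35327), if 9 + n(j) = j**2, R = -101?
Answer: 2719/16449 ≈ 0.16530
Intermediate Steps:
n(j) = -9 + j**2
(5317 + (n(11) + R)**2)/(-2429 + 35327) = (5317 + ((-9 + 11**2) - 101)**2)/(-2429 + 35327) = (5317 + ((-9 + 121) - 101)**2)/32898 = (5317 + (112 - 101)**2)*(1/32898) = (5317 + 11**2)*(1/32898) = (5317 + 121)*(1/32898) = 5438*(1/32898) = 2719/16449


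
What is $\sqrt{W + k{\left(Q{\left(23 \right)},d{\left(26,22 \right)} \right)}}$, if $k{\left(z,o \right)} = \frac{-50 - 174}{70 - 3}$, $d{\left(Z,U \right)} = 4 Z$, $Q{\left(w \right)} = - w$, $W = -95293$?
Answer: $\frac{i \sqrt{427785285}}{67} \approx 308.7 i$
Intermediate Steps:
$k{\left(z,o \right)} = - \frac{224}{67}$
$\sqrt{W + k{\left(Q{\left(23 \right)},d{\left(26,22 \right)} \right)}} = \sqrt{-95293 - \frac{224}{67}} = \sqrt{- \frac{6384855}{67}} = \frac{i \sqrt{427785285}}{67}$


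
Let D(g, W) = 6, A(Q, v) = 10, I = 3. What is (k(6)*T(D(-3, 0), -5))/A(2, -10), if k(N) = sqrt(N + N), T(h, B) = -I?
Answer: -3*sqrt(3)/5 ≈ -1.0392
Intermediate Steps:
T(h, B) = -3 (T(h, B) = -1*3 = -3)
k(N) = sqrt(2)*sqrt(N) (k(N) = sqrt(2*N) = sqrt(2)*sqrt(N))
(k(6)*T(D(-3, 0), -5))/A(2, -10) = ((sqrt(2)*sqrt(6))*(-3))/10 = ((2*sqrt(3))*(-3))*(1/10) = -6*sqrt(3)*(1/10) = -3*sqrt(3)/5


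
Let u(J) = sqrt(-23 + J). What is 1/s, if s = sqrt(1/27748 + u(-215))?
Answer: 2*sqrt(6937)/sqrt(1 + 27748*I*sqrt(238)) ≈ 0.18003 - 0.18003*I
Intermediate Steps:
s = sqrt(1/27748 + I*sqrt(238)) (s = sqrt(1/27748 + sqrt(-23 - 215)) = sqrt(1/27748 + sqrt(-238)) = sqrt(1/27748 + I*sqrt(238)) ≈ 2.7773 + 2.7773*I)
1/s = 1/(sqrt(6937 + 192487876*I*sqrt(238))/13874) = 13874/sqrt(6937 + 192487876*I*sqrt(238))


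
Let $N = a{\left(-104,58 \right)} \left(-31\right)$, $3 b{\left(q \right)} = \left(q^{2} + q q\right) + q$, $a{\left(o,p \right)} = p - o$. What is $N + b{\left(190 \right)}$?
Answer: $19108$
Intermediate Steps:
$b{\left(q \right)} = \frac{q}{3} + \frac{2 q^{2}}{3}$ ($b{\left(q \right)} = \frac{\left(q^{2} + q q\right) + q}{3} = \frac{\left(q^{2} + q^{2}\right) + q}{3} = \frac{2 q^{2} + q}{3} = \frac{q + 2 q^{2}}{3} = \frac{q}{3} + \frac{2 q^{2}}{3}$)
$N = -5022$ ($N = \left(58 - -104\right) \left(-31\right) = \left(58 + 104\right) \left(-31\right) = 162 \left(-31\right) = -5022$)
$N + b{\left(190 \right)} = -5022 + \frac{1}{3} \cdot 190 \left(1 + 2 \cdot 190\right) = -5022 + \frac{1}{3} \cdot 190 \left(1 + 380\right) = -5022 + \frac{1}{3} \cdot 190 \cdot 381 = -5022 + 24130 = 19108$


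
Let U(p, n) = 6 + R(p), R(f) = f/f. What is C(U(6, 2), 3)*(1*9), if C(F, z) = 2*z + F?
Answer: 117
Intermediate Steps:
R(f) = 1
U(p, n) = 7 (U(p, n) = 6 + 1 = 7)
C(F, z) = F + 2*z
C(U(6, 2), 3)*(1*9) = (7 + 2*3)*(1*9) = (7 + 6)*9 = 13*9 = 117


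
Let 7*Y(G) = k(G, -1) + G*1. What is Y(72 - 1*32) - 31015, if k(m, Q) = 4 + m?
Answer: -31003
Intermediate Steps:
Y(G) = 4/7 + 2*G/7 (Y(G) = ((4 + G) + G*1)/7 = ((4 + G) + G)/7 = (4 + 2*G)/7 = 4/7 + 2*G/7)
Y(72 - 1*32) - 31015 = (4/7 + 2*(72 - 1*32)/7) - 31015 = (4/7 + 2*(72 - 32)/7) - 31015 = (4/7 + (2/7)*40) - 31015 = (4/7 + 80/7) - 31015 = 12 - 31015 = -31003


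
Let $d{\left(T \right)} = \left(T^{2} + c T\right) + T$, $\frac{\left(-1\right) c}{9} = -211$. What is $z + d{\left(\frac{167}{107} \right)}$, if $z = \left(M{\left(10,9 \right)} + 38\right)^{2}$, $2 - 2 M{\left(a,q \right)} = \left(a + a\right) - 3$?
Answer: $\frac{178517685}{45796} \approx 3898.1$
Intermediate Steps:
$c = 1899$ ($c = \left(-9\right) \left(-211\right) = 1899$)
$M{\left(a,q \right)} = \frac{5}{2} - a$ ($M{\left(a,q \right)} = 1 - \frac{\left(a + a\right) - 3}{2} = 1 - \frac{2 a - 3}{2} = 1 - \frac{-3 + 2 a}{2} = 1 - \left(- \frac{3}{2} + a\right) = \frac{5}{2} - a$)
$d{\left(T \right)} = T^{2} + 1900 T$ ($d{\left(T \right)} = \left(T^{2} + 1899 T\right) + T = T^{2} + 1900 T$)
$z = \frac{3721}{4}$ ($z = \left(\left(\frac{5}{2} - 10\right) + 38\right)^{2} = \left(- \frac{15}{2} + 38\right)^{2} = \left(\frac{61}{2}\right)^{2} = \frac{3721}{4} \approx 930.25$)
$z + d{\left(\frac{167}{107} \right)} = \frac{3721}{4} + \frac{167}{107} \left(1900 + \frac{167}{107}\right) = \frac{3721}{4} + 167 \cdot \frac{1}{107} \left(1900 + 167 \cdot \frac{1}{107}\right) = \frac{3721}{4} + \frac{167 \left(1900 + \frac{167}{107}\right)}{107} = \frac{3721}{4} + \frac{167}{107} \cdot \frac{203467}{107} = \frac{3721}{4} + \frac{33978989}{11449} = \frac{178517685}{45796}$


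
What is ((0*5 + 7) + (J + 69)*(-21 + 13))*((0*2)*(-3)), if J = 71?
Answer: 0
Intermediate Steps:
((0*5 + 7) + (J + 69)*(-21 + 13))*((0*2)*(-3)) = ((0*5 + 7) + (71 + 69)*(-21 + 13))*((0*2)*(-3)) = ((0 + 7) + 140*(-8))*(0*(-3)) = (7 - 1120)*0 = -1113*0 = 0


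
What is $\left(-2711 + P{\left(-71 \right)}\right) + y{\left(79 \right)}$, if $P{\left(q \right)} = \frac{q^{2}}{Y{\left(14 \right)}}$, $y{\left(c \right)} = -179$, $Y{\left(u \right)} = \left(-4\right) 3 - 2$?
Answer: $- \frac{45501}{14} \approx -3250.1$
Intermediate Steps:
$Y{\left(u \right)} = -14$ ($Y{\left(u \right)} = -12 - 2 = -14$)
$P{\left(q \right)} = - \frac{q^{2}}{14}$ ($P{\left(q \right)} = \frac{q^{2}}{-14} = q^{2} \left(- \frac{1}{14}\right) = - \frac{q^{2}}{14}$)
$\left(-2711 + P{\left(-71 \right)}\right) + y{\left(79 \right)} = \left(-2711 - \frac{\left(-71\right)^{2}}{14}\right) - 179 = \left(-2711 - \frac{5041}{14}\right) - 179 = - \frac{42995}{14} - 179 = - \frac{45501}{14}$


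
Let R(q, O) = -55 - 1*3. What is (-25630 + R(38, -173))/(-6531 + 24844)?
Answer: -25688/18313 ≈ -1.4027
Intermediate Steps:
R(q, O) = -58 (R(q, O) = -55 - 3 = -58)
(-25630 + R(38, -173))/(-6531 + 24844) = (-25630 - 58)/(-6531 + 24844) = -25688/18313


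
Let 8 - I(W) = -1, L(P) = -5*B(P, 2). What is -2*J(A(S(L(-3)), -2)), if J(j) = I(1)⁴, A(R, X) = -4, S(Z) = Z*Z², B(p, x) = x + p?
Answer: -13122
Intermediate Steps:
B(p, x) = p + x
L(P) = -10 - 5*P (L(P) = -5*(P + 2) = -5*(2 + P) = -10 - 5*P)
S(Z) = Z³
I(W) = 9 (I(W) = 8 - 1*(-1) = 8 + 1 = 9)
J(j) = 6561 (J(j) = 9⁴ = 6561)
-2*J(A(S(L(-3)), -2)) = -2*6561 = -13122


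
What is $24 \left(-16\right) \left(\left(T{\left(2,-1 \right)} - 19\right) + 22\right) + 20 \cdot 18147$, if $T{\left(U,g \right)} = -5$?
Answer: $363708$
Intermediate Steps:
$24 \left(-16\right) \left(\left(T{\left(2,-1 \right)} - 19\right) + 22\right) + 20 \cdot 18147 = 24 \left(-16\right) \left(\left(-5 - 19\right) + 22\right) + 20 \cdot 18147 = - 384 \left(-24 + 22\right) + 362940 = \left(-384\right) \left(-2\right) + 362940 = 768 + 362940 = 363708$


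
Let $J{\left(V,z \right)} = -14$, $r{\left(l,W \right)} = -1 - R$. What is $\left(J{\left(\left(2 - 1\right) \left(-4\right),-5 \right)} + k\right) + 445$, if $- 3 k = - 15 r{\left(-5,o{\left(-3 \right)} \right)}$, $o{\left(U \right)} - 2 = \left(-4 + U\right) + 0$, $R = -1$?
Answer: $431$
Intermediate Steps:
$o{\left(U \right)} = -2 + U$ ($o{\left(U \right)} = 2 + \left(\left(-4 + U\right) + 0\right) = 2 + \left(-4 + U\right) = -2 + U$)
$r{\left(l,W \right)} = 0$ ($r{\left(l,W \right)} = -1 - -1 = -1 + 1 = 0$)
$k = 0$ ($k = - \frac{\left(-15\right) 0}{3} = \left(- \frac{1}{3}\right) 0 = 0$)
$\left(J{\left(\left(2 - 1\right) \left(-4\right),-5 \right)} + k\right) + 445 = \left(-14 + 0\right) + 445 = -14 + 445 = 431$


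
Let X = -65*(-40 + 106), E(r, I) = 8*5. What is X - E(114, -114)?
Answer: -4330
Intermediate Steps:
E(r, I) = 40
X = -4290 (X = -65*66 = -4290)
X - E(114, -114) = -4290 - 1*40 = -4290 - 40 = -4330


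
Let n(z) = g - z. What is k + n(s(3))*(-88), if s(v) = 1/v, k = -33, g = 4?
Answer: -1067/3 ≈ -355.67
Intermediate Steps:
n(z) = 4 - z
k + n(s(3))*(-88) = -33 + (4 - 1/3)*(-88) = -33 + (4 - 1*⅓)*(-88) = -33 + (4 - ⅓)*(-88) = -33 + (11/3)*(-88) = -33 - 968/3 = -1067/3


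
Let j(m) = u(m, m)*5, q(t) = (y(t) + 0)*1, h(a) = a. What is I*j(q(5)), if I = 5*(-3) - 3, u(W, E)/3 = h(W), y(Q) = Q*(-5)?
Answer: 6750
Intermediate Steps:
y(Q) = -5*Q
q(t) = -5*t (q(t) = (-5*t + 0)*1 = -5*t*1 = -5*t)
u(W, E) = 3*W
j(m) = 15*m (j(m) = (3*m)*5 = 15*m)
I = -18 (I = -15 - 3 = -18)
I*j(q(5)) = -270*(-5*5) = -270*(-25) = -18*(-375) = 6750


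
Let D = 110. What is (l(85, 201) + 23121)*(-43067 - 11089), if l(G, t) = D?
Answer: -1258098036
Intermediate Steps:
l(G, t) = 110
(l(85, 201) + 23121)*(-43067 - 11089) = (110 + 23121)*(-43067 - 11089) = 23231*(-54156) = -1258098036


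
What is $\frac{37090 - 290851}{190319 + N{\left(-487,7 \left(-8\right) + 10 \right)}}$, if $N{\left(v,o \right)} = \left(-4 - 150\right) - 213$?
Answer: $- \frac{253761}{189952} \approx -1.3359$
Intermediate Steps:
$N{\left(v,o \right)} = -367$ ($N{\left(v,o \right)} = -154 - 213 = -367$)
$\frac{37090 - 290851}{190319 + N{\left(-487,7 \left(-8\right) + 10 \right)}} = \frac{37090 - 290851}{190319 - 367} = - \frac{253761}{189952}$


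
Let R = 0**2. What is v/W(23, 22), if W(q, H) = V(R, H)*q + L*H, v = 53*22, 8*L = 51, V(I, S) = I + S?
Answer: 424/235 ≈ 1.8043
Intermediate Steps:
R = 0
L = 51/8 (L = (1/8)*51 = 51/8 ≈ 6.3750)
v = 1166
W(q, H) = 51*H/8 + H*q (W(q, H) = (0 + H)*q + 51*H/8 = H*q + 51*H/8 = 51*H/8 + H*q)
v/W(23, 22) = 1166/(((1/8)*22*(51 + 8*23))) = 1166/(((1/8)*22*(51 + 184))) = 1166/(((1/8)*22*235)) = 1166/(2585/4) = 1166*(4/2585) = 424/235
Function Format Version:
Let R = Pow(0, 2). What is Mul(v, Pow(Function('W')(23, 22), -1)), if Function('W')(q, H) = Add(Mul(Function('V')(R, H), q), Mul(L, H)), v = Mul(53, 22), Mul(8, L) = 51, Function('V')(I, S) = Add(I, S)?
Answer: Rational(424, 235) ≈ 1.8043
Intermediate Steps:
R = 0
L = Rational(51, 8) (L = Mul(Rational(1, 8), 51) = Rational(51, 8) ≈ 6.3750)
v = 1166
Function('W')(q, H) = Add(Mul(Rational(51, 8), H), Mul(H, q)) (Function('W')(q, H) = Add(Mul(Add(0, H), q), Mul(Rational(51, 8), H)) = Add(Mul(H, q), Mul(Rational(51, 8), H)) = Add(Mul(Rational(51, 8), H), Mul(H, q)))
Mul(v, Pow(Function('W')(23, 22), -1)) = Mul(1166, Pow(Mul(Rational(1, 8), 22, Add(51, Mul(8, 23))), -1)) = Mul(1166, Pow(Mul(Rational(1, 8), 22, Add(51, 184)), -1)) = Mul(1166, Pow(Mul(Rational(1, 8), 22, 235), -1)) = Mul(1166, Pow(Rational(2585, 4), -1)) = Mul(1166, Rational(4, 2585)) = Rational(424, 235)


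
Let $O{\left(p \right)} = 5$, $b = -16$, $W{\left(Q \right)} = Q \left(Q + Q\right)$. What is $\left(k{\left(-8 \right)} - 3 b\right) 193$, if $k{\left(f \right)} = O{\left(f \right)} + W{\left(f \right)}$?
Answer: $34933$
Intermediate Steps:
$W{\left(Q \right)} = 2 Q^{2}$ ($W{\left(Q \right)} = Q 2 Q = 2 Q^{2}$)
$k{\left(f \right)} = 5 + 2 f^{2}$
$\left(k{\left(-8 \right)} - 3 b\right) 193 = \left(\left(5 + 2 \left(-8\right)^{2}\right) - -48\right) 193 = \left(\left(5 + 2 \cdot 64\right) + 48\right) 193 = \left(\left(5 + 128\right) + 48\right) 193 = \left(133 + 48\right) 193 = 181 \cdot 193 = 34933$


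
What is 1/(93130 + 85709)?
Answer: 1/178839 ≈ 5.5916e-6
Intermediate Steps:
1/(93130 + 85709) = 1/178839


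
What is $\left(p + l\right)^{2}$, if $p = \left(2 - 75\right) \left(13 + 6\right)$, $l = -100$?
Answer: $2211169$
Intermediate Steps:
$p = -1387$ ($p = \left(-73\right) 19 = -1387$)
$\left(p + l\right)^{2} = \left(-1387 - 100\right)^{2} = \left(-1487\right)^{2} = 2211169$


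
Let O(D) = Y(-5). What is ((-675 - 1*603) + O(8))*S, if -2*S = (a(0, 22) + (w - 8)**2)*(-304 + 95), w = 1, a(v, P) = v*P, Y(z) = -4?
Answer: -6564481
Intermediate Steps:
O(D) = -4
a(v, P) = P*v
S = 10241/2 (S = -(22*0 + (1 - 8)**2)*(-304 + 95)/2 = -(0 + (-7)**2)*(-209)/2 = -(0 + 49)*(-209)/2 = -49*(-209)/2 = -1/2*(-10241) = 10241/2 ≈ 5120.5)
((-675 - 1*603) + O(8))*S = ((-675 - 1*603) - 4)*(10241/2) = ((-675 - 603) - 4)*(10241/2) = (-1278 - 4)*(10241/2) = -1282*10241/2 = -6564481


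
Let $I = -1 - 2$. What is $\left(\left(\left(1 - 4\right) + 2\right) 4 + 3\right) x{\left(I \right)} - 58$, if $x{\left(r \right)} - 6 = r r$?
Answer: $-73$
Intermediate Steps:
$I = -3$ ($I = -1 - 2 = -3$)
$x{\left(r \right)} = 6 + r^{2}$ ($x{\left(r \right)} = 6 + r r = 6 + r^{2}$)
$\left(\left(\left(1 - 4\right) + 2\right) 4 + 3\right) x{\left(I \right)} - 58 = \left(\left(\left(1 - 4\right) + 2\right) 4 + 3\right) \left(6 + \left(-3\right)^{2}\right) - 58 = \left(\left(-3 + 2\right) 4 + 3\right) \left(6 + 9\right) - 58 = \left(\left(-1\right) 4 + 3\right) 15 - 58 = \left(-4 + 3\right) 15 - 58 = \left(-1\right) 15 - 58 = -15 - 58 = -73$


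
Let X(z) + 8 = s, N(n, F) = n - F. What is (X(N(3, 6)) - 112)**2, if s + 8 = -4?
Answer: 17424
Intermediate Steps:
s = -12 (s = -8 - 4 = -12)
X(z) = -20 (X(z) = -8 - 12 = -20)
(X(N(3, 6)) - 112)**2 = (-20 - 112)**2 = (-132)**2 = 17424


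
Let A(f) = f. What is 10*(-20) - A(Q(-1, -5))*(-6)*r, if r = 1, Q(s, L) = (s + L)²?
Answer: 16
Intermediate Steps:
Q(s, L) = (L + s)²
10*(-20) - A(Q(-1, -5))*(-6)*r = 10*(-20) - (-5 - 1)²*(-6) = -200 - (-6)²*(-6) = -200 - 36*(-6) = -200 - (-216) = -200 - 1*(-216) = -200 + 216 = 16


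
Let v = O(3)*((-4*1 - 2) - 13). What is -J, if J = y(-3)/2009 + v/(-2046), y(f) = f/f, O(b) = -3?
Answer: 37489/1370138 ≈ 0.027361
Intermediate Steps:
y(f) = 1
v = 57 (v = -3*((-4*1 - 2) - 13) = -3*((-4 - 2) - 13) = -3*(-6 - 13) = -3*(-19) = 57)
J = -37489/1370138 (J = 1/2009 + 57/(-2046) = 1*(1/2009) + 57*(-1/2046) = 1/2009 - 19/682 = -37489/1370138 ≈ -0.027361)
-J = -1*(-37489/1370138) = 37489/1370138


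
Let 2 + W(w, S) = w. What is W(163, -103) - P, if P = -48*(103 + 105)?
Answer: 10145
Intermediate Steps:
W(w, S) = -2 + w
P = -9984 (P = -48*208 = -9984)
W(163, -103) - P = (-2 + 163) - 1*(-9984) = 161 + 9984 = 10145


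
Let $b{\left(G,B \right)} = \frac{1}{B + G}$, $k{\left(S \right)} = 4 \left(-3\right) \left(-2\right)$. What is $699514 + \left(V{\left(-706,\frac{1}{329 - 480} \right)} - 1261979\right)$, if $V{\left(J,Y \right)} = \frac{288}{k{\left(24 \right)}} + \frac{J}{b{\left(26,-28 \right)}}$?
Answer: $-561041$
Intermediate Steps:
$k{\left(S \right)} = 24$ ($k{\left(S \right)} = \left(-12\right) \left(-2\right) = 24$)
$V{\left(J,Y \right)} = 12 - 2 J$ ($V{\left(J,Y \right)} = \frac{288}{24} + \frac{J}{\frac{1}{-28 + 26}} = 288 \cdot \frac{1}{24} + \frac{J}{\frac{1}{-2}} = 12 + \frac{J}{- \frac{1}{2}} = 12 + J \left(-2\right) = 12 - 2 J$)
$699514 + \left(V{\left(-706,\frac{1}{329 - 480} \right)} - 1261979\right) = 699514 + \left(\left(12 - -1412\right) - 1261979\right) = 699514 + \left(\left(12 + 1412\right) - 1261979\right) = 699514 + \left(1424 - 1261979\right) = 699514 - 1260555 = -561041$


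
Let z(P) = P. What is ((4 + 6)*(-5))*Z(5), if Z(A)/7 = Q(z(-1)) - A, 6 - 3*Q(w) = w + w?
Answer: 2450/3 ≈ 816.67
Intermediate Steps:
Q(w) = 2 - 2*w/3 (Q(w) = 2 - (w + w)/3 = 2 - 2*w/3)
Z(A) = 56/3 - 7*A (Z(A) = 7*((2 - ⅔*(-1)) - A) = 7*((2 + ⅔) - A) = 7*(8/3 - A) = 56/3 - 7*A)
((4 + 6)*(-5))*Z(5) = ((4 + 6)*(-5))*(56/3 - 7*5) = (10*(-5))*(56/3 - 35) = -50*(-49/3) = 2450/3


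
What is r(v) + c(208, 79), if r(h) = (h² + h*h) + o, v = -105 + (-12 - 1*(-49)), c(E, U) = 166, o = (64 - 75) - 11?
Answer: 9392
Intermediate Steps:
o = -22 (o = -11 - 11 = -22)
v = -68 (v = -105 + (-12 + 49) = -105 + 37 = -68)
r(h) = -22 + 2*h² (r(h) = (h² + h*h) - 22 = (h² + h²) - 22 = 2*h² - 22 = -22 + 2*h²)
r(v) + c(208, 79) = (-22 + 2*(-68)²) + 166 = (-22 + 2*4624) + 166 = (-22 + 9248) + 166 = 9226 + 166 = 9392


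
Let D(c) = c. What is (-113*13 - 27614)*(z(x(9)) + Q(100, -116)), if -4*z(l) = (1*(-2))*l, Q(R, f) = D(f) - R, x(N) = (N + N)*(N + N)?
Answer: 1570482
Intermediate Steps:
x(N) = 4*N**2 (x(N) = (2*N)*(2*N) = 4*N**2)
Q(R, f) = f - R
z(l) = l/2 (z(l) = -1*(-2)*l/4 = -(-1)*l/2 = l/2)
(-113*13 - 27614)*(z(x(9)) + Q(100, -116)) = (-113*13 - 27614)*((4*9**2)/2 + (-116 - 1*100)) = (-1469 - 27614)*((4*81)/2 + (-116 - 100)) = -29083*((1/2)*324 - 216) = -29083*(162 - 216) = -29083*(-54) = 1570482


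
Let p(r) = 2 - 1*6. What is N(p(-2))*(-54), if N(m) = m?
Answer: 216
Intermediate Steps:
p(r) = -4 (p(r) = 2 - 6 = -4)
N(p(-2))*(-54) = -4*(-54) = 216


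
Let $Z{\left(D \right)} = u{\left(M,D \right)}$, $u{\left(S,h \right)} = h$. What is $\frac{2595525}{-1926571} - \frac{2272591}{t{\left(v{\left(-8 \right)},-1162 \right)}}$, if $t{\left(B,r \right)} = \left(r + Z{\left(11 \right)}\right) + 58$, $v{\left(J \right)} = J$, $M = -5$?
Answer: $\frac{4375471006636}{2105742103} \approx 2077.9$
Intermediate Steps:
$Z{\left(D \right)} = D$
$t{\left(B,r \right)} = 69 + r$ ($t{\left(B,r \right)} = \left(r + 11\right) + 58 = \left(11 + r\right) + 58 = 69 + r$)
$\frac{2595525}{-1926571} - \frac{2272591}{t{\left(v{\left(-8 \right)},-1162 \right)}} = \frac{2595525}{-1926571} - \frac{2272591}{69 - 1162} = 2595525 \left(- \frac{1}{1926571}\right) - \frac{2272591}{-1093} = - \frac{2595525}{1926571} - - \frac{2272591}{1093} = - \frac{2595525}{1926571} + \frac{2272591}{1093} = \frac{4375471006636}{2105742103}$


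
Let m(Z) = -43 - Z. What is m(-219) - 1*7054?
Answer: -6878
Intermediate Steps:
m(-219) - 1*7054 = (-43 - 1*(-219)) - 1*7054 = (-43 + 219) - 7054 = 176 - 7054 = -6878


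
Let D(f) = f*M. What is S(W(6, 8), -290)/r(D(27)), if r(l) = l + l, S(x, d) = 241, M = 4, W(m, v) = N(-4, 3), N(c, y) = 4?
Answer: 241/216 ≈ 1.1157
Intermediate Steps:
W(m, v) = 4
D(f) = 4*f (D(f) = f*4 = 4*f)
r(l) = 2*l
S(W(6, 8), -290)/r(D(27)) = 241/((2*(4*27))) = 241/((2*108)) = 241/216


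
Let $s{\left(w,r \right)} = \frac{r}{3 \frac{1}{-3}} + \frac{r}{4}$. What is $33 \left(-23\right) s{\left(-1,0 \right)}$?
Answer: $0$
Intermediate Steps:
$s{\left(w,r \right)} = - \frac{3 r}{4}$ ($s{\left(w,r \right)} = \frac{r}{3 \left(- \frac{1}{3}\right)} + r \frac{1}{4} = \frac{r}{-1} + \frac{r}{4} = r \left(-1\right) + \frac{r}{4} = - r + \frac{r}{4} = - \frac{3 r}{4}$)
$33 \left(-23\right) s{\left(-1,0 \right)} = 33 \left(-23\right) \left(\left(- \frac{3}{4}\right) 0\right) = \left(-759\right) 0 = 0$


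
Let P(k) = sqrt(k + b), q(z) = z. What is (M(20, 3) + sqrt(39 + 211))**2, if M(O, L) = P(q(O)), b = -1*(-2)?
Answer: 272 + 20*sqrt(55) ≈ 420.32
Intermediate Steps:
b = 2
P(k) = sqrt(2 + k) (P(k) = sqrt(k + 2) = sqrt(2 + k))
M(O, L) = sqrt(2 + O)
(M(20, 3) + sqrt(39 + 211))**2 = (sqrt(2 + 20) + sqrt(39 + 211))**2 = (sqrt(22) + sqrt(250))**2 = (sqrt(22) + 5*sqrt(10))**2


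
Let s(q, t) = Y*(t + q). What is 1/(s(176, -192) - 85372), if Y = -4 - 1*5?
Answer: -1/85228 ≈ -1.1733e-5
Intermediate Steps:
Y = -9 (Y = -4 - 5 = -9)
s(q, t) = -9*q - 9*t (s(q, t) = -9*(t + q) = -9*(q + t) = -9*q - 9*t)
1/(s(176, -192) - 85372) = 1/((-9*176 - 9*(-192)) - 85372) = 1/((-1584 + 1728) - 85372) = 1/(144 - 85372) = 1/(-85228) = -1/85228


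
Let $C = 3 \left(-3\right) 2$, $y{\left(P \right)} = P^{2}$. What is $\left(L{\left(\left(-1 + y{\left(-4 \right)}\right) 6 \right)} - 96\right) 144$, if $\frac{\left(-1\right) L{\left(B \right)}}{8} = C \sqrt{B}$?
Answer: $-13824 + 62208 \sqrt{10} \approx 1.829 \cdot 10^{5}$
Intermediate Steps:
$C = -18$ ($C = \left(-9\right) 2 = -18$)
$L{\left(B \right)} = 144 \sqrt{B}$ ($L{\left(B \right)} = - 8 \left(- 18 \sqrt{B}\right) = 144 \sqrt{B}$)
$\left(L{\left(\left(-1 + y{\left(-4 \right)}\right) 6 \right)} - 96\right) 144 = \left(144 \sqrt{\left(-1 + \left(-4\right)^{2}\right) 6} - 96\right) 144 = \left(144 \sqrt{\left(-1 + 16\right) 6} - 96\right) 144 = \left(144 \sqrt{15 \cdot 6} - 96\right) 144 = \left(144 \sqrt{90} - 96\right) 144 = \left(144 \cdot 3 \sqrt{10} - 96\right) 144 = \left(432 \sqrt{10} - 96\right) 144 = \left(-96 + 432 \sqrt{10}\right) 144 = -13824 + 62208 \sqrt{10}$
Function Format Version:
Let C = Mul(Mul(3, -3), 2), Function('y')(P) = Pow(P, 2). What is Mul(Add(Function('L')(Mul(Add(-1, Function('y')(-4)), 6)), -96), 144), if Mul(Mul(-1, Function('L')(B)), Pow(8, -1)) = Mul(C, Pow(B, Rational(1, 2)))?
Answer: Add(-13824, Mul(62208, Pow(10, Rational(1, 2)))) ≈ 1.8290e+5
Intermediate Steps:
C = -18 (C = Mul(-9, 2) = -18)
Function('L')(B) = Mul(144, Pow(B, Rational(1, 2))) (Function('L')(B) = Mul(-8, Mul(-18, Pow(B, Rational(1, 2)))) = Mul(144, Pow(B, Rational(1, 2))))
Mul(Add(Function('L')(Mul(Add(-1, Function('y')(-4)), 6)), -96), 144) = Mul(Add(Mul(144, Pow(Mul(Add(-1, Pow(-4, 2)), 6), Rational(1, 2))), -96), 144) = Mul(Add(Mul(144, Pow(Mul(Add(-1, 16), 6), Rational(1, 2))), -96), 144) = Mul(Add(Mul(144, Pow(Mul(15, 6), Rational(1, 2))), -96), 144) = Mul(Add(Mul(144, Pow(90, Rational(1, 2))), -96), 144) = Mul(Add(Mul(144, Mul(3, Pow(10, Rational(1, 2)))), -96), 144) = Mul(Add(Mul(432, Pow(10, Rational(1, 2))), -96), 144) = Mul(Add(-96, Mul(432, Pow(10, Rational(1, 2)))), 144) = Add(-13824, Mul(62208, Pow(10, Rational(1, 2))))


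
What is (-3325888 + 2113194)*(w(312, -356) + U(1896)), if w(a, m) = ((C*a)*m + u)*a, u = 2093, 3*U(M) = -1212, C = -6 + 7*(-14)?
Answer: -4371418517522392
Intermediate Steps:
C = -104 (C = -6 - 98 = -104)
U(M) = -404 (U(M) = (⅓)*(-1212) = -404)
w(a, m) = a*(2093 - 104*a*m) (w(a, m) = ((-104*a)*m + 2093)*a = (-104*a*m + 2093)*a = (2093 - 104*a*m)*a = a*(2093 - 104*a*m))
(-3325888 + 2113194)*(w(312, -356) + U(1896)) = (-3325888 + 2113194)*(13*312*(161 - 8*312*(-356)) - 404) = -1212694*(13*312*(161 + 888576) - 404) = -1212694*(13*312*888737 - 404) = -1212694*(3604717272 - 404) = -1212694*3604716868 = -4371418517522392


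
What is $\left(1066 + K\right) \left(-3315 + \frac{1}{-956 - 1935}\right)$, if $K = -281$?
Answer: $- \frac{7523177810}{2891} \approx -2.6023 \cdot 10^{6}$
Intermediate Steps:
$\left(1066 + K\right) \left(-3315 + \frac{1}{-956 - 1935}\right) = \left(1066 - 281\right) \left(-3315 + \frac{1}{-956 - 1935}\right) = 785 \left(-3315 + \frac{1}{-2891}\right) = 785 \left(-3315 - \frac{1}{2891}\right) = 785 \left(- \frac{9583666}{2891}\right) = - \frac{7523177810}{2891}$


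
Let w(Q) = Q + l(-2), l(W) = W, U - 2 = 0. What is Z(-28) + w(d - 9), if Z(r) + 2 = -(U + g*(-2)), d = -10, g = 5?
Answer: -15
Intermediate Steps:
U = 2 (U = 2 + 0 = 2)
w(Q) = -2 + Q (w(Q) = Q - 2 = -2 + Q)
Z(r) = 6 (Z(r) = -2 - (2 + 5*(-2)) = -2 - (2 - 10) = -2 - 1*(-8) = -2 + 8 = 6)
Z(-28) + w(d - 9) = 6 + (-2 + (-10 - 9)) = 6 + (-2 - 19) = 6 - 21 = -15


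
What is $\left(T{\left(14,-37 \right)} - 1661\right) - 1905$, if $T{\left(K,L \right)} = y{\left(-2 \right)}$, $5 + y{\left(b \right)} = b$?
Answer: $-3573$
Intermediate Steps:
$y{\left(b \right)} = -5 + b$
$T{\left(K,L \right)} = -7$ ($T{\left(K,L \right)} = -5 - 2 = -7$)
$\left(T{\left(14,-37 \right)} - 1661\right) - 1905 = \left(-7 - 1661\right) - 1905 = -1668 - 1905 = -3573$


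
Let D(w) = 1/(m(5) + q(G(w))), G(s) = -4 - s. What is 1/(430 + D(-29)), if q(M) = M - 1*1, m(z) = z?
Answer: 29/12471 ≈ 0.0023254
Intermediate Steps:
q(M) = -1 + M (q(M) = M - 1 = -1 + M)
D(w) = -1/w (D(w) = 1/(5 + (-1 + (-4 - w))) = 1/(5 + (-5 - w)) = 1/(-w) = -1/w)
1/(430 + D(-29)) = 1/(430 - 1/(-29)) = 1/(430 - 1*(-1/29)) = 1/(430 + 1/29) = 1/(12471/29) = 29/12471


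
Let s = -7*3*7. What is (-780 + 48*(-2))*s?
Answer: 128772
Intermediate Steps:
s = -147 (s = -21*7 = -147)
(-780 + 48*(-2))*s = (-780 + 48*(-2))*(-147) = (-780 - 96)*(-147) = -876*(-147) = 128772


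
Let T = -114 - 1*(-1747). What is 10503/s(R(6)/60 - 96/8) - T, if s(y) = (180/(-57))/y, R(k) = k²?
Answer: 3628283/100 ≈ 36283.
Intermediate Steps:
T = 1633 (T = -114 + 1747 = 1633)
s(y) = -60/(19*y) (s(y) = (180*(-1/57))/y = -60/(19*y))
10503/s(R(6)/60 - 96/8) - T = 10503/((-60/(19*(6²/60 - 96/8)))) - 1*1633 = 10503/((-60/(19*(36*(1/60) - 96*⅛)))) - 1633 = 10503/((-60/(19*(⅗ - 12)))) - 1633 = 10503/((-60/(19*(-57/5)))) - 1633 = 10503/((-60/19*(-5/57))) - 1633 = 10503/(100/361) - 1633 = 10503*(361/100) - 1633 = 3791583/100 - 1633 = 3628283/100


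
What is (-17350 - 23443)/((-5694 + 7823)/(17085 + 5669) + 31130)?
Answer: -928203922/708334149 ≈ -1.3104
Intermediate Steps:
(-17350 - 23443)/((-5694 + 7823)/(17085 + 5669) + 31130) = -40793/(2129/22754 + 31130) = -40793/708334149/22754 = -40793*22754/708334149 = -928203922/708334149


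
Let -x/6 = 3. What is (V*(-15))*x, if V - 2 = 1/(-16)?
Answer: 4185/8 ≈ 523.13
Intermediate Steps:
x = -18 (x = -6*3 = -18)
V = 31/16 (V = 2 + 1/(-16) = 2 - 1/16 = 31/16 ≈ 1.9375)
(V*(-15))*x = ((31/16)*(-15))*(-18) = -465/16*(-18) = 4185/8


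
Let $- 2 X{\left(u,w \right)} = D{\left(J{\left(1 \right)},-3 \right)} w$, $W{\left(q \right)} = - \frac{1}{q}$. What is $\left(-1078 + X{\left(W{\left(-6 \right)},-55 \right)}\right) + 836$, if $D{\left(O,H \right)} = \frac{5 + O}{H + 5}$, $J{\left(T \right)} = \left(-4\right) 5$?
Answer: $- \frac{1793}{4} \approx -448.25$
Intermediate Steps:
$J{\left(T \right)} = -20$
$D{\left(O,H \right)} = \frac{5 + O}{5 + H}$
$X{\left(u,w \right)} = \frac{15 w}{4}$ ($X{\left(u,w \right)} = - \frac{\frac{5 - 20}{5 - 3} w}{2} = - \frac{\frac{1}{2} \left(-15\right) w}{2} = - \frac{\left(- \frac{15}{2}\right) w}{2} = \frac{15 w}{4}$)
$\left(-1078 + X{\left(W{\left(-6 \right)},-55 \right)}\right) + 836 = \left(-1078 + \frac{15}{4} \left(-55\right)\right) + 836 = \left(-1078 - \frac{825}{4}\right) + 836 = - \frac{5137}{4} + 836 = - \frac{1793}{4}$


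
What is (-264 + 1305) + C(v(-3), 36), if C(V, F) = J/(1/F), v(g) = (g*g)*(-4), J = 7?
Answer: 1293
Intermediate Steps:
v(g) = -4*g**2 (v(g) = g**2*(-4) = -4*g**2)
C(V, F) = 7*F (C(V, F) = 7/(1/F) = 7*F)
(-264 + 1305) + C(v(-3), 36) = (-264 + 1305) + 7*36 = 1041 + 252 = 1293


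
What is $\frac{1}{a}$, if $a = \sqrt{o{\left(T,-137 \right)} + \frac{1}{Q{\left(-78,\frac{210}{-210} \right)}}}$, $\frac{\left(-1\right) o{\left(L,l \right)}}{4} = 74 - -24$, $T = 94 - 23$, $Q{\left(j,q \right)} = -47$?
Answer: $- \frac{i \sqrt{34639}}{3685} \approx - 0.050506 i$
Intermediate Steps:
$T = 71$
$o{\left(L,l \right)} = -392$ ($o{\left(L,l \right)} = - 4 \left(74 - -24\right) = - 4 \left(74 + 24\right) = \left(-4\right) 98 = -392$)
$a = \frac{5 i \sqrt{34639}}{47}$ ($a = \sqrt{-392 + \frac{1}{-47}} = \sqrt{-392 - \frac{1}{47}} = \sqrt{- \frac{18425}{47}} = \frac{5 i \sqrt{34639}}{47} \approx 19.8 i$)
$\frac{1}{a} = \frac{1}{\frac{5}{47} i \sqrt{34639}} = - \frac{i \sqrt{34639}}{3685}$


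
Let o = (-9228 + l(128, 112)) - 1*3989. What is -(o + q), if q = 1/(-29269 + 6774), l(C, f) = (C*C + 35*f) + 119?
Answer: -162098969/22495 ≈ -7206.0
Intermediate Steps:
l(C, f) = 119 + C² + 35*f (l(C, f) = (C² + 35*f) + 119 = 119 + C² + 35*f)
q = -1/22495 (q = 1/(-22495) = -1/22495 ≈ -4.4454e-5)
o = 7206 (o = (-9228 + (119 + 128² + 35*112)) - 1*3989 = (-9228 + (119 + 16384 + 3920)) - 3989 = (-9228 + 20423) - 3989 = 11195 - 3989 = 7206)
-(o + q) = -(7206 - 1/22495) = -1*162098969/22495 = -162098969/22495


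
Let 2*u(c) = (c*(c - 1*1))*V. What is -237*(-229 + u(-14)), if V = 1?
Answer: 29388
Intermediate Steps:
u(c) = c*(-1 + c)/2 (u(c) = ((c*(c - 1*1))*1)/2 = ((c*(c - 1))*1)/2 = ((c*(-1 + c))*1)/2 = (c*(-1 + c))/2 = c*(-1 + c)/2)
-237*(-229 + u(-14)) = -237*(-229 + (1/2)*(-14)*(-1 - 14)) = -237*(-229 + (1/2)*(-14)*(-15)) = -237*(-229 + 105) = -237*(-124) = 29388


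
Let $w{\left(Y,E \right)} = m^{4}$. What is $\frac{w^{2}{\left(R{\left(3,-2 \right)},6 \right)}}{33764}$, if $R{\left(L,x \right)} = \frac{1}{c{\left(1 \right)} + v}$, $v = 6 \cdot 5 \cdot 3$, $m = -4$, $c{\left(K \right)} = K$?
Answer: $\frac{16384}{8441} \approx 1.941$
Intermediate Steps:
$v = 90$ ($v = 30 \cdot 3 = 90$)
$R{\left(L,x \right)} = \frac{1}{91}$ ($R{\left(L,x \right)} = \frac{1}{1 + 90} = \frac{1}{91}$)
$w{\left(Y,E \right)} = 256$ ($w{\left(Y,E \right)} = \left(-4\right)^{4} = 256$)
$\frac{w^{2}{\left(R{\left(3,-2 \right)},6 \right)}}{33764} = \frac{256^{2}}{33764} = 65536 \cdot \frac{1}{33764} = \frac{16384}{8441}$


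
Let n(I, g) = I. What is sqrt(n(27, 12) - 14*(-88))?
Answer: sqrt(1259) ≈ 35.482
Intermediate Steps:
sqrt(n(27, 12) - 14*(-88)) = sqrt(27 - 14*(-88)) = sqrt(27 + 1232) = sqrt(1259)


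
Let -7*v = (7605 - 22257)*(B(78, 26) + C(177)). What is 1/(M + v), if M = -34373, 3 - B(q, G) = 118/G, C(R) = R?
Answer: 91/30293269 ≈ 3.0040e-6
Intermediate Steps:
B(q, G) = 3 - 118/G
v = 33421212/91 (v = -(7605 - 22257)*((3 - 118/26) + 177)/7 = -(-14652)*((3 - 118*1/26) + 177)/7 = -(-14652)*((3 - 59/13) + 177)/7 = -(-14652)*(-20/13 + 177)/7 = -(-14652)*2281/(7*13) = -1/7*(-33421212/13) = 33421212/91 ≈ 3.6727e+5)
1/(M + v) = 1/(-34373 + 33421212/91) = 1/(30293269/91) = 91/30293269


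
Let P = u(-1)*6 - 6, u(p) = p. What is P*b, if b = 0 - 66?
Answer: 792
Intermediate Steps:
b = -66
P = -12 (P = -1*6 - 6 = -6 - 6 = -12)
P*b = -12*(-66) = 792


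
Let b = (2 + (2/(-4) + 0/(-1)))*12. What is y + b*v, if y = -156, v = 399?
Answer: 7026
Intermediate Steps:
b = 18 (b = (2 + (2*(-¼) + 0*(-1)))*12 = (2 + (-½ + 0))*12 = (2 - ½)*12 = (3/2)*12 = 18)
y + b*v = -156 + 18*399 = -156 + 7182 = 7026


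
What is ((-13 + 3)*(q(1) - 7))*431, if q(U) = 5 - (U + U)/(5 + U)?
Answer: 30170/3 ≈ 10057.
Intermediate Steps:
q(U) = 5 - 2*U/(5 + U)
((-13 + 3)*(q(1) - 7))*431 = ((-13 + 3)*((25 + 3*1)/(5 + 1) - 7))*431 = -10*((25 + 3)/6 - 7)*431 = -10*((1/6)*28 - 7)*431 = -10*(14/3 - 7)*431 = -10*(-7/3)*431 = (70/3)*431 = 30170/3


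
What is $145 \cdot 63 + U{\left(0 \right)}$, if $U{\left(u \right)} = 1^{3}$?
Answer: $9136$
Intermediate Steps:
$U{\left(u \right)} = 1$
$145 \cdot 63 + U{\left(0 \right)} = 145 \cdot 63 + 1 = 9135 + 1 = 9136$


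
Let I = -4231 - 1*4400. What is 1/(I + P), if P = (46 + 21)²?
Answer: -1/4142 ≈ -0.00024143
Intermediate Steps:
I = -8631 (I = -4231 - 4400 = -8631)
P = 4489 (P = 67² = 4489)
1/(I + P) = 1/(-8631 + 4489) = 1/(-4142) = -1/4142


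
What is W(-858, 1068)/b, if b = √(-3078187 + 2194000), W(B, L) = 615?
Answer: -205*I*√98243/98243 ≈ -0.65404*I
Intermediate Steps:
b = 3*I*√98243 (b = √(-884187) = 3*I*√98243 ≈ 940.31*I)
W(-858, 1068)/b = 615/((3*I*√98243)) = 615*(-I*√98243/294729) = -205*I*√98243/98243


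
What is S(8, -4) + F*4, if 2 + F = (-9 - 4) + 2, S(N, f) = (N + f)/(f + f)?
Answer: -105/2 ≈ -52.500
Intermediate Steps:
S(N, f) = (N + f)/(2*f) (S(N, f) = (N + f)/((2*f)) = (N + f)*(1/(2*f)) = (N + f)/(2*f))
F = -13 (F = -2 + ((-9 - 4) + 2) = -2 + (-13 + 2) = -2 - 11 = -13)
S(8, -4) + F*4 = (1/2)*(8 - 4)/(-4) - 13*4 = (1/2)*(-1/4)*4 - 52 = -1/2 - 52 = -105/2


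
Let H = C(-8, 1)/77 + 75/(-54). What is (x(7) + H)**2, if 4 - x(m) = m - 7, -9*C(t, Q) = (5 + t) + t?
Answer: 109561/15876 ≈ 6.9010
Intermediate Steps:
C(t, Q) = -5/9 - 2*t/9 (C(t, Q) = -((5 + t) + t)/9 = -(5 + 2*t)/9 = -5/9 - 2*t/9)
H = -173/126 (H = (-5/9 - 2/9*(-8))/77 + 75/(-54) = (-5/9 + 16/9)*(1/77) + 75*(-1/54) = (11/9)*(1/77) - 25/18 = 1/63 - 25/18 = -173/126 ≈ -1.3730)
x(m) = 11 - m (x(m) = 4 - (m - 7) = 4 - (-7 + m) = 4 + (7 - m) = 11 - m)
(x(7) + H)**2 = ((11 - 1*7) - 173/126)**2 = ((11 - 7) - 173/126)**2 = (4 - 173/126)**2 = (331/126)**2 = 109561/15876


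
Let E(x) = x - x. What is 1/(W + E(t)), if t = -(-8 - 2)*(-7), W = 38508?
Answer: 1/38508 ≈ 2.5969e-5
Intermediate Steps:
t = -70 (t = -(-10)*(-7) = -1*70 = -70)
E(x) = 0
1/(W + E(t)) = 1/(38508 + 0) = 1/38508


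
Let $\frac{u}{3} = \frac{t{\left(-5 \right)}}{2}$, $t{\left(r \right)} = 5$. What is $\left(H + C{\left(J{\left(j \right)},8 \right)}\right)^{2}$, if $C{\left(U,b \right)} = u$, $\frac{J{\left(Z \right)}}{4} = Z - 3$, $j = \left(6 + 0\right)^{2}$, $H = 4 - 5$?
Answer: $\frac{169}{4} \approx 42.25$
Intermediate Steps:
$H = -1$ ($H = 4 - 5 = -1$)
$j = 36$ ($j = 6^{2} = 36$)
$J{\left(Z \right)} = -12 + 4 Z$ ($J{\left(Z \right)} = 4 \left(Z - 3\right) = 4 \left(-3 + Z\right) = -12 + 4 Z$)
$u = \frac{15}{2}$ ($u = 3 \cdot \frac{5}{2} = \frac{15}{2} \approx 7.5$)
$C{\left(U,b \right)} = \frac{15}{2}$
$\left(H + C{\left(J{\left(j \right)},8 \right)}\right)^{2} = \left(-1 + \frac{15}{2}\right)^{2} = \left(\frac{13}{2}\right)^{2} = \frac{169}{4}$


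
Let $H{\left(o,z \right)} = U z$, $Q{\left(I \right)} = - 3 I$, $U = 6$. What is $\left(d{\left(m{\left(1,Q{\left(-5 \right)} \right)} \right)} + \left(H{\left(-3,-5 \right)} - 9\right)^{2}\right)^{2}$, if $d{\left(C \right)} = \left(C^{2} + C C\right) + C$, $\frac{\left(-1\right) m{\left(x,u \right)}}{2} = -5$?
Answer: $2996361$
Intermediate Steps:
$m{\left(x,u \right)} = 10$ ($m{\left(x,u \right)} = \left(-2\right) \left(-5\right) = 10$)
$H{\left(o,z \right)} = 6 z$
$d{\left(C \right)} = C + 2 C^{2}$ ($d{\left(C \right)} = \left(C^{2} + C^{2}\right) + C = 2 C^{2} + C = C + 2 C^{2}$)
$\left(d{\left(m{\left(1,Q{\left(-5 \right)} \right)} \right)} + \left(H{\left(-3,-5 \right)} - 9\right)^{2}\right)^{2} = \left(10 \left(1 + 2 \cdot 10\right) + \left(6 \left(-5\right) - 9\right)^{2}\right)^{2} = \left(10 \left(1 + 20\right) + \left(-30 - 9\right)^{2}\right)^{2} = \left(10 \cdot 21 + \left(-39\right)^{2}\right)^{2} = \left(210 + 1521\right)^{2} = 1731^{2} = 2996361$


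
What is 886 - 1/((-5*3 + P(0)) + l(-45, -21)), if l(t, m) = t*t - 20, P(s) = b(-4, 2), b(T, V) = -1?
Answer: 1762253/1989 ≈ 886.00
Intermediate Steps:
P(s) = -1
l(t, m) = -20 + t² (l(t, m) = t² - 20 = -20 + t²)
886 - 1/((-5*3 + P(0)) + l(-45, -21)) = 886 - 1/((-5*3 - 1) + (-20 + (-45)²)) = 886 - 1/((-15 - 1) + (-20 + 2025)) = 886 - 1/(-16 + 2005) = 886 - 1/1989 = 1762253/1989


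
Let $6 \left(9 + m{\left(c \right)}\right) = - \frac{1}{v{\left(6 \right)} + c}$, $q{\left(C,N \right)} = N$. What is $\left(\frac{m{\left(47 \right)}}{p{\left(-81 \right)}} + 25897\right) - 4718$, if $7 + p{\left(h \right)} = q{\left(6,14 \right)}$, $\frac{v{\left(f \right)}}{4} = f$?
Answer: $\frac{63151943}{2982} \approx 21178.0$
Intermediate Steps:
$v{\left(f \right)} = 4 f$
$p{\left(h \right)} = 7$ ($p{\left(h \right)} = -7 + 14 = 7$)
$m{\left(c \right)} = -9 - \frac{1}{6 \left(24 + c\right)}$ ($m{\left(c \right)} = -9 + \frac{\left(-1\right) \frac{1}{4 \cdot 6 + c}}{6} = -9 + \frac{\left(-1\right) \frac{1}{24 + c}}{6} = -9 - \frac{1}{6 \left(24 + c\right)}$)
$\left(\frac{m{\left(47 \right)}}{p{\left(-81 \right)}} + 25897\right) - 4718 = \left(\frac{\frac{1}{6} \frac{1}{24 + 47} \left(-1297 - 2538\right)}{7} + 25897\right) - 4718 = \left(\frac{-1297 - 2538}{6 \cdot 71} \cdot \frac{1}{7} + 25897\right) - 4718 = \left(\frac{1}{6} \cdot \frac{1}{71} \left(-3835\right) \frac{1}{7} + 25897\right) - 4718 = \left(\left(- \frac{3835}{426}\right) \frac{1}{7} + 25897\right) - 4718 = \left(- \frac{3835}{2982} + 25897\right) - 4718 = \frac{77221019}{2982} - 4718 = \frac{63151943}{2982}$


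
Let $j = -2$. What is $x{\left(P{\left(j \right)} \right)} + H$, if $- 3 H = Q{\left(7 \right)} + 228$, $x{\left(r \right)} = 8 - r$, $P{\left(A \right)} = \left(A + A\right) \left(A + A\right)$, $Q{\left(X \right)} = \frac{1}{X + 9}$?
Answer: $- \frac{4033}{48} \approx -84.021$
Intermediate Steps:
$Q{\left(X \right)} = \frac{1}{9 + X}$
$P{\left(A \right)} = 4 A^{2}$ ($P{\left(A \right)} = 2 A 2 A = 4 A^{2}$)
$H = - \frac{3649}{48}$ ($H = - \frac{\frac{1}{9 + 7} + 228}{3} = - \frac{\frac{1}{16} + 228}{3} = \left(- \frac{1}{3}\right) \frac{3649}{16} = - \frac{3649}{48} \approx -76.021$)
$x{\left(P{\left(j \right)} \right)} + H = \left(8 - 4 \left(-2\right)^{2}\right) - \frac{3649}{48} = \left(8 - 4 \cdot 4\right) - \frac{3649}{48} = \left(8 - 16\right) - \frac{3649}{48} = -8 - \frac{3649}{48} = - \frac{4033}{48}$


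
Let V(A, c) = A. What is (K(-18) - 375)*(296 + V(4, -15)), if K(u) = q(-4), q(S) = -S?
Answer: -111300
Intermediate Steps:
K(u) = 4 (K(u) = -1*(-4) = 4)
(K(-18) - 375)*(296 + V(4, -15)) = (4 - 375)*(296 + 4) = -371*300 = -111300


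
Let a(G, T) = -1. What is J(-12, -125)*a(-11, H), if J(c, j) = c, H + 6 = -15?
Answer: 12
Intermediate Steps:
H = -21 (H = -6 - 15 = -21)
J(-12, -125)*a(-11, H) = -12*(-1) = 12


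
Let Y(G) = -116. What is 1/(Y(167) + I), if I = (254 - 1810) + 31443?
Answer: 1/29771 ≈ 3.3590e-5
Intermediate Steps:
I = 29887 (I = -1556 + 31443 = 29887)
1/(Y(167) + I) = 1/(-116 + 29887) = 1/29771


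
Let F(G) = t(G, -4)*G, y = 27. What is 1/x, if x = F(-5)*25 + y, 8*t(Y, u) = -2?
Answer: 4/233 ≈ 0.017167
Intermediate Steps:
t(Y, u) = -¼ (t(Y, u) = (⅛)*(-2) = -¼)
F(G) = -G/4
x = 233/4 (x = -¼*(-5)*25 + 27 = (5/4)*25 + 27 = 125/4 + 27 = 233/4 ≈ 58.250)
1/x = 1/(233/4) = 4/233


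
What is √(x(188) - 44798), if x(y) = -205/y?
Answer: I*√395844763/94 ≈ 211.66*I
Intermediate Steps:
√(x(188) - 44798) = √(-205/188 - 44798) = √(-8422229/188) = I*√395844763/94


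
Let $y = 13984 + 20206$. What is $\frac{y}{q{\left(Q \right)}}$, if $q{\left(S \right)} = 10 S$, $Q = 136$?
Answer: $\frac{3419}{136} \approx 25.14$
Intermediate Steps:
$y = 34190$
$\frac{y}{q{\left(Q \right)}} = \frac{34190}{10 \cdot 136} = \frac{34190}{1360} = 34190 \cdot \frac{1}{1360} = \frac{3419}{136}$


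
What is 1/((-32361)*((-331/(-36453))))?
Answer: -12151/3570497 ≈ -0.0034032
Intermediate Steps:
1/((-32361)*((-331/(-36453)))) = -1/(32361*((-331*(-1/36453)))) = -1/(32361*331/36453) = -1/32361*36453/331 = -12151/3570497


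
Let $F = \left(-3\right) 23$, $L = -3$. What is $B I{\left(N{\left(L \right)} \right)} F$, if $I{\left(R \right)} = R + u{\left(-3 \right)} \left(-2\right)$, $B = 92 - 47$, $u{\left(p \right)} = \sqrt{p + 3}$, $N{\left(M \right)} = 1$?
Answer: $-3105$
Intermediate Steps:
$u{\left(p \right)} = \sqrt{3 + p}$
$B = 45$ ($B = 92 - 47 = 45$)
$F = -69$
$I{\left(R \right)} = R$ ($I{\left(R \right)} = R + \sqrt{3 - 3} \left(-2\right) = R + \sqrt{0} \left(-2\right) = R + 0 \left(-2\right) = R + 0 = R$)
$B I{\left(N{\left(L \right)} \right)} F = 45 \cdot 1 \left(-69\right) = 45 \left(-69\right) = -3105$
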